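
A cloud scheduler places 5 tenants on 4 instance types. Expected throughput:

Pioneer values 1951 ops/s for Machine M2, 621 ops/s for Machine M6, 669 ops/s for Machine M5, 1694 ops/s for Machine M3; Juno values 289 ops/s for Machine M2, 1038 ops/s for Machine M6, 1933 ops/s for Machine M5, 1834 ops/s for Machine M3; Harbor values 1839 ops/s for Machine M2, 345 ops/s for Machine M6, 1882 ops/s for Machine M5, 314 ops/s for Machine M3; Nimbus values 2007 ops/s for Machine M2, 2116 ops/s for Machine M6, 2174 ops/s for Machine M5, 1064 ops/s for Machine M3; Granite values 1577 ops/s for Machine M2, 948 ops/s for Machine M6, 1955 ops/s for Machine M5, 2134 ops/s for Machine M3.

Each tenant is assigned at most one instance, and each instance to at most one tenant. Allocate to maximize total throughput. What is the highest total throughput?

Max total: 8134 ops/s

Optimal: Pioneer→Machine M2 (1951 ops/s), Nimbus→Machine M6 (2116 ops/s), Juno→Machine M5 (1933 ops/s), Granite→Machine M3 (2134 ops/s) — total 1951+2116+1933+2134 = 8134 ops/s.
Row-greedy (each tenant in turn takes its best remaining instance) gives 5293 ops/s, worse by 2841.
Next-best assignment: Pioneer→Machine M2, Nimbus→Machine M6, Harbor→Machine M5, Granite→Machine M3 = 8083 ops/s.
Swapping Pioneer↔Granite (Pioneer→Machine M3 1694 ops/s, Granite→Machine M2 1577 ops/s) loses 814.
No other one-to-one assignment exceeds 8134 ops/s.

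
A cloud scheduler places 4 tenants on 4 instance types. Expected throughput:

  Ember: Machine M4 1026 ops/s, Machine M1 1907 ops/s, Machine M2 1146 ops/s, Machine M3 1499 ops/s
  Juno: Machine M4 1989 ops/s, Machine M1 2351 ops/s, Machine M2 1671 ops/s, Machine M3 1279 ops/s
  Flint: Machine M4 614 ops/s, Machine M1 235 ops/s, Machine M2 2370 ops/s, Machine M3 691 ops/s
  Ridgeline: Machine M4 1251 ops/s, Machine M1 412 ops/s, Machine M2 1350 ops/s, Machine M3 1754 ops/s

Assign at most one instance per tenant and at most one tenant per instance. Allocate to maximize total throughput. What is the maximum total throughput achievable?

Optimal: Ember→Machine M1 (1907 ops/s), Juno→Machine M4 (1989 ops/s), Flint→Machine M2 (2370 ops/s), Ridgeline→Machine M3 (1754 ops/s) — total 1907+1989+2370+1754 = 8020 ops/s.
Max-entry greedy (repeatedly take the single best remaining cell) gives 7501 ops/s, worse by 519.
Next-best assignment: Ember→Machine M4, Juno→Machine M1, Flint→Machine M2, Ridgeline→Machine M3 = 7501 ops/s.
Swapping Juno↔Ridgeline (Juno→Machine M3 1279 ops/s, Ridgeline→Machine M4 1251 ops/s) loses 1213.
Every other assignment is strictly worse.

Max total: 8020 ops/s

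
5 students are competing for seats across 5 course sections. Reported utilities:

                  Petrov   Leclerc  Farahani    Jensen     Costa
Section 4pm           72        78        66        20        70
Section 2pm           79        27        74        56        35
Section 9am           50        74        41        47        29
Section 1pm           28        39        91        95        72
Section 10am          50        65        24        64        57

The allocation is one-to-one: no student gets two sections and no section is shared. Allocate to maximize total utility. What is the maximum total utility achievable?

Optimal: Petrov→Section 2pm (79 points), Leclerc→Section 9am (74 points), Farahani→Section 1pm (91 points), Jensen→Section 10am (64 points), Costa→Section 4pm (70 points) — total 79+74+91+64+70 = 378 points.
Row-greedy (each student in turn takes its best remaining section) gives 341 points, worse by 37.
No other one-to-one assignment exceeds 378 points.

Max total: 378 points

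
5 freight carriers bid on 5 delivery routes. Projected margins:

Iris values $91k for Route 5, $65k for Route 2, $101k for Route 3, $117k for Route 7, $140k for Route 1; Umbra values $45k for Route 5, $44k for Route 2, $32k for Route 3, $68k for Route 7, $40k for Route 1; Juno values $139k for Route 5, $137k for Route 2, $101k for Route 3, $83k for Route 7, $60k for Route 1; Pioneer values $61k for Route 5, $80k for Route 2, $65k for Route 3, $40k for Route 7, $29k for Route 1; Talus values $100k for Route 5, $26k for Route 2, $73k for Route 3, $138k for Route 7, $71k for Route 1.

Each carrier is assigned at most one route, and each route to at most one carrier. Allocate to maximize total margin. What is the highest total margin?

This is the linear assignment problem.
Optimal: Iris→Route 1 ($140k), Umbra→Route 3 ($32k), Juno→Route 5 ($139k), Pioneer→Route 2 ($80k), Talus→Route 7 ($138k) — total 140+32+139+80+138 = $529k.
Column-greedy (each route in turn goes to its best remaining carrier) gives $498k, worse by 31.
Next-best assignment: Iris→Route 1, Umbra→Route 2, Juno→Route 5, Pioneer→Route 3, Talus→Route 7 = $526k.
Swapping Iris↔Juno (Iris→Route 5 $91k, Juno→Route 1 $60k) loses 128.
Checked against all permutations: $529k is optimal.

Maximum total: $529k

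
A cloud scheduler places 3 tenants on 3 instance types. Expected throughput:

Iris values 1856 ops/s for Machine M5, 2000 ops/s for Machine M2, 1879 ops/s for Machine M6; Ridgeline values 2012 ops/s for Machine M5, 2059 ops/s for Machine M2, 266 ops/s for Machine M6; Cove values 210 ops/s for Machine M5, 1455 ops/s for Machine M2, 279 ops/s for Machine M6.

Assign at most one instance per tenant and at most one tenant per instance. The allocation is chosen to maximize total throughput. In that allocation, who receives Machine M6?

Iris receives Machine M6.

Optimal: Iris→Machine M6 (1879 ops/s), Ridgeline→Machine M5 (2012 ops/s), Cove→Machine M2 (1455 ops/s) — total 1879+2012+1455 = 5346 ops/s.
Max-entry greedy (repeatedly take the single best remaining cell) gives 4148 ops/s, worse by 1198.
Every other assignment is strictly worse.
Iris's own top instance is Machine M2 (2000 ops/s), but forcing Iris→Machine M2 and reassigning the rest optimally gives only 4291 ops/s — worse by 1055.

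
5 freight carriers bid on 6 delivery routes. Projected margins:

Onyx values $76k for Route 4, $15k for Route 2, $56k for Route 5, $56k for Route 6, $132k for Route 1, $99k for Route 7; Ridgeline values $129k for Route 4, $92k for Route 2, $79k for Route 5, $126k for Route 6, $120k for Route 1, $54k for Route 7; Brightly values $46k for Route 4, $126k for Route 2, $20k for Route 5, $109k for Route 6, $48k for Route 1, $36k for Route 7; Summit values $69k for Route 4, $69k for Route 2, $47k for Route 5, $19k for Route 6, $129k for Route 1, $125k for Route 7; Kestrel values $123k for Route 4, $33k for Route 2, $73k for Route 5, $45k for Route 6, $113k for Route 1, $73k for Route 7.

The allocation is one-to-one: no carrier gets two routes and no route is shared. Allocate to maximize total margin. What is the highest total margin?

This is the linear assignment problem.
Optimal: Onyx→Route 1 ($132k), Ridgeline→Route 6 ($126k), Brightly→Route 2 ($126k), Summit→Route 7 ($125k), Kestrel→Route 4 ($123k) — total 132+126+126+125+123 = $632k.
Max-entry greedy (repeatedly take the single best remaining cell) gives $585k, worse by 47.
Next-best assignment: Onyx→Route 7, Ridgeline→Route 6, Brightly→Route 2, Summit→Route 1, Kestrel→Route 4 = $603k.
No other one-to-one assignment exceeds $632k.

Maximum total: $632k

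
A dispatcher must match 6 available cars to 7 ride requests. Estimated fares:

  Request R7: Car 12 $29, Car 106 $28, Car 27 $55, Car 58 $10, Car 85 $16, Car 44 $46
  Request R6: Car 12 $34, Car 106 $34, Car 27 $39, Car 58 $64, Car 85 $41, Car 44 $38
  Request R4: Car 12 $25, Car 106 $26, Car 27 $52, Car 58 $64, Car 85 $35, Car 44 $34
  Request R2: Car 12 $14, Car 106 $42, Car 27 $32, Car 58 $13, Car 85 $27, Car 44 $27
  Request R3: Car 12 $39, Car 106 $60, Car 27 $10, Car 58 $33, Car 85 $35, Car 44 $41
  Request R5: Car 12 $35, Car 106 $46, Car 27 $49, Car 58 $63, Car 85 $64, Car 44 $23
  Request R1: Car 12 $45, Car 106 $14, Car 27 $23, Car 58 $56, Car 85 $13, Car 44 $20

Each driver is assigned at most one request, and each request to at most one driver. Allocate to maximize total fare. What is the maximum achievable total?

Treat this as an assignment problem: match each driver to one request.
Optimal: Car 12→Request R1 ($45), Car 106→Request R3 ($60), Car 27→Request R4 ($52), Car 58→Request R6 ($64), Car 85→Request R5 ($64), Car 44→Request R7 ($46) — total 45+60+52+64+64+46 = $331.
Row-greedy (each driver in turn takes its best remaining request) gives $322, worse by 9.

Max total: $331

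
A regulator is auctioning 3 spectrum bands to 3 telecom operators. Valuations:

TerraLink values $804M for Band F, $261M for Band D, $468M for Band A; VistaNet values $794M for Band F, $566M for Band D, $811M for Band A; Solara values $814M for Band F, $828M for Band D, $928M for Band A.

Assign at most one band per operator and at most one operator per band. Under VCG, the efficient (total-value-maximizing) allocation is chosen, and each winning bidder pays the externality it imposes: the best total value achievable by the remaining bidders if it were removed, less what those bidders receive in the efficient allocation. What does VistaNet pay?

VistaNet pays $100M.

Efficient allocation: TerraLink→Band F ($804M), VistaNet→Band A ($811M), Solara→Band D ($828M); total welfare W = $2443M.
VistaNet receives Band A at value $811M, so the others get W − 811 = $1632M.
Without VistaNet: best allocation of the remaining 2 bidders over all 3 bands is TerraLink→Band F ($804M), Solara→Band A ($928M), total $1732M.
VCG payment = (others' best without VistaNet) − (others' welfare with VistaNet) = 1732 − 1632 = $100M.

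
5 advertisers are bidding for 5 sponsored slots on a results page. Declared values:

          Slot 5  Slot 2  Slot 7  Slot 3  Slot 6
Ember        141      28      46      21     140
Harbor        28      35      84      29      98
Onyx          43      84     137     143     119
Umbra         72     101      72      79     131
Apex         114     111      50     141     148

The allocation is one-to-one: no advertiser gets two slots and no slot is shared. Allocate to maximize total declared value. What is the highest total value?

Max total: $618

This is the linear assignment problem.
Optimal: Ember→Slot 5 ($141), Harbor→Slot 6 ($98), Onyx→Slot 7 ($137), Umbra→Slot 2 ($101), Apex→Slot 3 ($141) — total 141+98+137+101+141 = $618.
Column-greedy (each slot in turn goes to its best remaining advertiser) gives $566, worse by 52.
Next-best assignment: Ember→Slot 5, Harbor→Slot 7, Onyx→Slot 3, Umbra→Slot 2, Apex→Slot 6 = $617.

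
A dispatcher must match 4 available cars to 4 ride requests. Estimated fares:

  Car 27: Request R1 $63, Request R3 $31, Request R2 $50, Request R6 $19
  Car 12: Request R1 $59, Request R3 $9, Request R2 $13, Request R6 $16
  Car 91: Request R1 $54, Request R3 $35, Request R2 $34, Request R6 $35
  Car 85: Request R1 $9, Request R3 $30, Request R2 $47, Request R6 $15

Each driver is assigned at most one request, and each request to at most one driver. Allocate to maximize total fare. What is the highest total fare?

Treat this as an assignment problem: match each driver to one request.
Optimal: Car 27→Request R2 ($50), Car 12→Request R1 ($59), Car 91→Request R6 ($35), Car 85→Request R3 ($30) — total 50+59+35+30 = $174.
Max-entry greedy (repeatedly take the single best remaining cell) gives $161, worse by 13.

Maximum total: $174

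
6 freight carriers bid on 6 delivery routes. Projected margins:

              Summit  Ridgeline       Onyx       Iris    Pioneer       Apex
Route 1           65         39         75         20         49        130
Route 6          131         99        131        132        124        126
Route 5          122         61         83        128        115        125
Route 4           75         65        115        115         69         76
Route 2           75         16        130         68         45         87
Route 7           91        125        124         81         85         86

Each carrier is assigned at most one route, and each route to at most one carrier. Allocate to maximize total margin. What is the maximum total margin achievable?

Maximum total: $746k

This is the linear assignment problem.
Optimal: Summit→Route 6 ($131k), Ridgeline→Route 7 ($125k), Onyx→Route 2 ($130k), Iris→Route 4 ($115k), Pioneer→Route 5 ($115k), Apex→Route 1 ($130k) — total 131+125+130+115+115+130 = $746k.
Row-greedy (each carrier in turn takes its best remaining route) gives $713k, worse by 33.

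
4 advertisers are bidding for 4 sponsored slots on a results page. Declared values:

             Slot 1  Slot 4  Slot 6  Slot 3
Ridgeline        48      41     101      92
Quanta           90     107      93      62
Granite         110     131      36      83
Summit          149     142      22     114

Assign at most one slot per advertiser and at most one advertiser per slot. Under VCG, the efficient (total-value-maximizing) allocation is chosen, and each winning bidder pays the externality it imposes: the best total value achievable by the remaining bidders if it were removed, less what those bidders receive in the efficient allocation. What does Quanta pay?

Quanta pays $9.

Efficient allocation: Ridgeline→Slot 3 ($92), Quanta→Slot 6 ($93), Granite→Slot 4 ($131), Summit→Slot 1 ($149); total welfare W = $465.
Quanta receives Slot 6 at value $93, so the others get W − 93 = $372.
Without Quanta: best allocation of the remaining 3 bidders over all 4 slots is Ridgeline→Slot 6 ($101), Granite→Slot 4 ($131), Summit→Slot 1 ($149), total $381.
VCG payment = (others' best without Quanta) − (others' welfare with Quanta) = 381 − 372 = $9.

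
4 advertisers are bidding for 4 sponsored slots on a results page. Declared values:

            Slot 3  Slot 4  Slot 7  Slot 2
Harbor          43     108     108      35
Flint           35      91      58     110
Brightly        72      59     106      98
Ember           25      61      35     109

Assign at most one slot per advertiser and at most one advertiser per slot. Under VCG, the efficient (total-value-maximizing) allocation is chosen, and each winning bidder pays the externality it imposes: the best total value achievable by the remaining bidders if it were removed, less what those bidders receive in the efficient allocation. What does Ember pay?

Efficient allocation: Harbor→Slot 7 ($108), Flint→Slot 4 ($91), Brightly→Slot 3 ($72), Ember→Slot 2 ($109); total welfare W = $380.
Ember receives Slot 2 at value $109, so the others get W − 109 = $271.
Without Ember: best allocation of the remaining 3 bidders over all 4 slots is Harbor→Slot 4 ($108), Flint→Slot 2 ($110), Brightly→Slot 7 ($106), total $324.
VCG payment = (others' best without Ember) − (others' welfare with Ember) = 324 − 271 = $53.

Ember pays $53.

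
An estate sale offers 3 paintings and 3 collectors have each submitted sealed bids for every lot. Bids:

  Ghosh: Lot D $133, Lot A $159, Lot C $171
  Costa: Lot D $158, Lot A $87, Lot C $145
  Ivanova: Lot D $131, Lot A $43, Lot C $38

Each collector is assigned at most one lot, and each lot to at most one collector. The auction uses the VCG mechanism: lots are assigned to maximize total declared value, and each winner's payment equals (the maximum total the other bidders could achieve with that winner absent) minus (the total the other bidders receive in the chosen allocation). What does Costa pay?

Costa pays $12.

Efficient allocation: Ghosh→Lot A ($159), Costa→Lot C ($145), Ivanova→Lot D ($131); total welfare W = $435.
Costa receives Lot C at value $145, so the others get W − 145 = $290.
Without Costa: best allocation of the remaining 2 bidders over all 3 lots is Ghosh→Lot C ($171), Ivanova→Lot D ($131), total $302.
VCG payment = (others' best without Costa) − (others' welfare with Costa) = 302 − 290 = $12.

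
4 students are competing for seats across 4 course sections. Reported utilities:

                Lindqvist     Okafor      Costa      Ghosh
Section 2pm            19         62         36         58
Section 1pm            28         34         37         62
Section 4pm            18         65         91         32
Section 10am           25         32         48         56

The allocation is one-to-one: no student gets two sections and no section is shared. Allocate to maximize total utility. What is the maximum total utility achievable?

Max total: 240 points

Optimal: Lindqvist→Section 10am (25 points), Okafor→Section 2pm (62 points), Costa→Section 4pm (91 points), Ghosh→Section 1pm (62 points) — total 25+62+91+62 = 240 points.
Row-greedy (each student in turn takes its best remaining section) gives 199 points, worse by 41.
Every other assignment is strictly worse.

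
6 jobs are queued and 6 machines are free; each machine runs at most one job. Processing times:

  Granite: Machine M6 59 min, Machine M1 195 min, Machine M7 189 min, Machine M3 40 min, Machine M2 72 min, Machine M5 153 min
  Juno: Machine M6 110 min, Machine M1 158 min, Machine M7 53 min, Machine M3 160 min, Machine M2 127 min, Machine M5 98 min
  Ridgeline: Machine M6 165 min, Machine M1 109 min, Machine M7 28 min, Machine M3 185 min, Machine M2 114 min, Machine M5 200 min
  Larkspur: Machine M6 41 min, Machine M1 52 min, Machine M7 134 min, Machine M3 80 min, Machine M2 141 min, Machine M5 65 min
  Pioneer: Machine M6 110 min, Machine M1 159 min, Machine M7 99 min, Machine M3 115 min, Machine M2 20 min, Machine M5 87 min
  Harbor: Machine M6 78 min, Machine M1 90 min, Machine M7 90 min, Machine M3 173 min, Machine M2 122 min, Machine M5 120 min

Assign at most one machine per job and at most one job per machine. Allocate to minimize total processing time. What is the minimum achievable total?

Optimal: Granite→Machine M3 (40 min), Juno→Machine M5 (98 min), Ridgeline→Machine M7 (28 min), Larkspur→Machine M1 (52 min), Pioneer→Machine M2 (20 min), Harbor→Machine M6 (78 min) — total 40+98+28+52+20+78 = 316 min.
Row-greedy (each job in turn takes its cheapest remaining machine) gives 383 min, worse by 67.
Next-best assignment: Granite→Machine M3, Juno→Machine M5, Ridgeline→Machine M7, Larkspur→Machine M6, Pioneer→Machine M2, Harbor→Machine M1 = 317 min.
Swapping Juno↔Larkspur (Juno→Machine M1 158 min, Larkspur→Machine M5 65 min) adds 73.

Min total: 316 min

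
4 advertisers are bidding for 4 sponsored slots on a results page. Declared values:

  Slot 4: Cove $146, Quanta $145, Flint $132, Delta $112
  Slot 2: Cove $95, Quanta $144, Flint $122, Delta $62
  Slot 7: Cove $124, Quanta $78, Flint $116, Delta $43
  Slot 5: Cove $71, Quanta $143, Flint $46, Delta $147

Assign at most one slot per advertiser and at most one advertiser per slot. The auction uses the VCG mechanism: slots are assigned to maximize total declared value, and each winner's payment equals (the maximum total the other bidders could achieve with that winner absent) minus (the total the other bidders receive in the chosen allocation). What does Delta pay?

Delta pays $5.

Efficient allocation: Cove→Slot 4 ($146), Quanta→Slot 2 ($144), Flint→Slot 7 ($116), Delta→Slot 5 ($147); total welfare W = $553.
Delta receives Slot 5 at value $147, so the others get W − 147 = $406.
Without Delta: best allocation of the remaining 3 bidders over all 4 slots is Cove→Slot 4 ($146), Quanta→Slot 5 ($143), Flint→Slot 2 ($122), total $411.
VCG payment = (others' best without Delta) − (others' welfare with Delta) = 411 − 406 = $5.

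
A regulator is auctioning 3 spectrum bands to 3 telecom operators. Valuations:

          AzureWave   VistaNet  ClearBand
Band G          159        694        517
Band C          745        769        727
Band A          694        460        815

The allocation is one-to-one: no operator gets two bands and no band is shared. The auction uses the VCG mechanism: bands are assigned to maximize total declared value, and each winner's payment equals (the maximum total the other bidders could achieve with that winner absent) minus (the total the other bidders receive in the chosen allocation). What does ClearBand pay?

Efficient allocation: AzureWave→Band C ($745M), VistaNet→Band G ($694M), ClearBand→Band A ($815M); total welfare W = $2254M.
ClearBand receives Band A at value $815M, so the others get W − 815 = $1439M.
Without ClearBand: best allocation of the remaining 2 bidders over all 3 bands is AzureWave→Band A ($694M), VistaNet→Band C ($769M), total $1463M.
VCG payment = (others' best without ClearBand) − (others' welfare with ClearBand) = 1463 − 1439 = $24M.

ClearBand pays $24M.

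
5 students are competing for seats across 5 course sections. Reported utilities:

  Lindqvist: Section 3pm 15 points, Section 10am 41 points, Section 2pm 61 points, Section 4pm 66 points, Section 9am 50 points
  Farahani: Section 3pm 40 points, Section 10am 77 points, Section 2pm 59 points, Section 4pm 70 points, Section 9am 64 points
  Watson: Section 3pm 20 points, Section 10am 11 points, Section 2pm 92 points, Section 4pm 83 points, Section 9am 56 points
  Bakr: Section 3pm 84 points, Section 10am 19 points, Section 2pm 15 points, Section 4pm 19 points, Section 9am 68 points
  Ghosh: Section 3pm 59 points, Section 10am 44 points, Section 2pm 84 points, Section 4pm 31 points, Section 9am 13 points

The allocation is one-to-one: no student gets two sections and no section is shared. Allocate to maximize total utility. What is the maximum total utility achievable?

This is a one-to-one assignment (maximum-weight bipartite matching).
Optimal: Lindqvist→Section 9am (50 points), Farahani→Section 10am (77 points), Watson→Section 4pm (83 points), Bakr→Section 3pm (84 points), Ghosh→Section 2pm (84 points) — total 50+77+83+84+84 = 378 points.
Column-greedy (each section in turn goes to its best remaining student) gives 332 points, worse by 46.
Swapping Watson↔Farahani (Watson→Section 10am 11 points, Farahani→Section 4pm 70 points) loses 79.

Maximum total: 378 points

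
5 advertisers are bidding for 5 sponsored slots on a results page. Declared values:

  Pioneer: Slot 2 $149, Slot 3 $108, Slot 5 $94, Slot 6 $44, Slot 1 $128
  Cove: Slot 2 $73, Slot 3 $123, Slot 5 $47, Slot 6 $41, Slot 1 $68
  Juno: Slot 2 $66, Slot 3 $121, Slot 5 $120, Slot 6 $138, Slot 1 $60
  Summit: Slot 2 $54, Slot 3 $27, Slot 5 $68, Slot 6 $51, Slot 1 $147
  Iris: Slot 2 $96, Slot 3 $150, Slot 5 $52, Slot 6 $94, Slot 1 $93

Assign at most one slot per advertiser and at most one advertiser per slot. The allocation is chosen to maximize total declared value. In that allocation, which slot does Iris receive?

Iris receives Slot 6.

Optimal: Pioneer→Slot 2 ($149), Cove→Slot 3 ($123), Juno→Slot 5 ($120), Summit→Slot 1 ($147), Iris→Slot 6 ($94) — total 149+123+120+147+94 = $633.
Column-greedy (each slot in turn goes to its best remaining advertiser) gives $538, worse by 95.
Swapping Cove↔Iris (Cove→Slot 6 $41, Iris→Slot 3 $150) loses 26.
No other one-to-one assignment exceeds $633.
Iris's own top slot is Slot 3 ($150), but forcing Iris→Slot 3 and reassigning the rest optimally gives only $631 — worse by 2.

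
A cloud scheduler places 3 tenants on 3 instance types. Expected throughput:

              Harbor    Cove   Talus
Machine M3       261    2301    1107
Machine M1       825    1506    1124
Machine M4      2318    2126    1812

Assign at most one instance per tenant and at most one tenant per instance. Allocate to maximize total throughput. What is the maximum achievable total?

This is a one-to-one assignment (maximum-weight bipartite matching).
Optimal: Harbor→Machine M4 (2318 ops/s), Cove→Machine M3 (2301 ops/s), Talus→Machine M1 (1124 ops/s) — total 2318+2301+1124 = 5743 ops/s.
Swapping Talus↔Cove (Talus→Machine M3 1107 ops/s, Cove→Machine M1 1506 ops/s) loses 812.
No other one-to-one assignment exceeds 5743 ops/s.

Maximum total: 5743 ops/s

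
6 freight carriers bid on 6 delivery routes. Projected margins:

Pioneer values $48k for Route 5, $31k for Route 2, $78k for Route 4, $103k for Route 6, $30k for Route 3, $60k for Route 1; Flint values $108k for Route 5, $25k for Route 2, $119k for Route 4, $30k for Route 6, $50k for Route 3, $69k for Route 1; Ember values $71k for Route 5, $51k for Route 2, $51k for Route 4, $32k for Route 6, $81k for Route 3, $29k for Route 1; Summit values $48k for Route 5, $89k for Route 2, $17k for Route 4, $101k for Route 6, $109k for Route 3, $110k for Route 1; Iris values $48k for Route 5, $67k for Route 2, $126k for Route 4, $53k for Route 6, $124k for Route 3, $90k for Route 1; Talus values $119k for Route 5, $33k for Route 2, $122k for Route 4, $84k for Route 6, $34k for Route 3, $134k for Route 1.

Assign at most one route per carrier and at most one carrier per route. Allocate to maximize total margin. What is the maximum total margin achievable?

Treat this as an assignment problem: match each carrier to one route.
Optimal: Pioneer→Route 6 ($103k), Flint→Route 5 ($108k), Ember→Route 3 ($81k), Summit→Route 2 ($89k), Iris→Route 4 ($126k), Talus→Route 1 ($134k) — total 103+108+81+89+126+134 = $641k.
Row-greedy (each carrier in turn takes its best remaining route) gives $599k, worse by 42.
Next-best assignment: Pioneer→Route 6, Flint→Route 4, Ember→Route 5, Summit→Route 2, Iris→Route 3, Talus→Route 1 = $640k.

Maximum total: $641k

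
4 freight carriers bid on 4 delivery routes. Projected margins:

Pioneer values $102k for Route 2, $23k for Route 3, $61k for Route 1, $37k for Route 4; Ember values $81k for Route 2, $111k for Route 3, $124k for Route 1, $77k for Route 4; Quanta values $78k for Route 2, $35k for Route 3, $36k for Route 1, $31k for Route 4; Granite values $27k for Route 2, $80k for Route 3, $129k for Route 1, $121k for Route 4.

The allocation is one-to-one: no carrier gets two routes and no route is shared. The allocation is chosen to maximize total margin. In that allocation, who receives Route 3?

Quanta receives Route 3.

Optimal: Pioneer→Route 2 ($102k), Ember→Route 1 ($124k), Quanta→Route 3 ($35k), Granite→Route 4 ($121k) — total 102+124+35+121 = $382k.
Column-greedy (each route in turn goes to its best remaining carrier) gives $373k, worse by 9.
Next-best assignment: Pioneer→Route 2, Ember→Route 3, Quanta→Route 4, Granite→Route 1 = $373k.
Quanta's own top route is Route 2 ($78k), but forcing Quanta→Route 2 and reassigning the rest optimally gives only $371k — worse by 11.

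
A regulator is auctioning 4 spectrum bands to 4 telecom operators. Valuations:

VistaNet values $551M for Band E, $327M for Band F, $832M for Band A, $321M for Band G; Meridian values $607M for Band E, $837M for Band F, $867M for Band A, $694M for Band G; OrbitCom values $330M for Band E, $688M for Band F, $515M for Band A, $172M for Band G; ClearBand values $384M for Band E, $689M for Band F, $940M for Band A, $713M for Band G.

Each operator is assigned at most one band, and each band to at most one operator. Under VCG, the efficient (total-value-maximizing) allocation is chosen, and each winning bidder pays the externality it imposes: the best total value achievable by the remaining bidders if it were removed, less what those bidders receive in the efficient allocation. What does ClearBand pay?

Efficient allocation: VistaNet→Band E ($551M), Meridian→Band G ($694M), OrbitCom→Band F ($688M), ClearBand→Band A ($940M); total welfare W = $2873M.
ClearBand receives Band A at value $940M, so the others get W − 940 = $1933M.
Without ClearBand: best allocation of the remaining 3 bidders over all 4 bands is VistaNet→Band A ($832M), Meridian→Band G ($694M), OrbitCom→Band F ($688M), total $2214M.
VCG payment = (others' best without ClearBand) − (others' welfare with ClearBand) = 2214 − 1933 = $281M.

ClearBand pays $281M.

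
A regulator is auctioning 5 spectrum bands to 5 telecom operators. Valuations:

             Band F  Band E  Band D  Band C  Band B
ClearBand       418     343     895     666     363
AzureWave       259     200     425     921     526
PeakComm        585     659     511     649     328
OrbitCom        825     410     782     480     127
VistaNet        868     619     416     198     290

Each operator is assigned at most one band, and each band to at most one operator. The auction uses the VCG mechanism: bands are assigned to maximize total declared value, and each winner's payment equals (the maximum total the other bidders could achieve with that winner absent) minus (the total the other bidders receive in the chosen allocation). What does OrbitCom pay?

OrbitCom pays $532M.

Efficient allocation: ClearBand→Band B ($363M), AzureWave→Band C ($921M), PeakComm→Band E ($659M), OrbitCom→Band D ($782M), VistaNet→Band F ($868M); total welfare W = $3593M.
OrbitCom receives Band D at value $782M, so the others get W − 782 = $2811M.
Without OrbitCom: best allocation of the remaining 4 bidders over all 5 bands is ClearBand→Band D ($895M), AzureWave→Band C ($921M), PeakComm→Band E ($659M), VistaNet→Band F ($868M), total $3343M.
VCG payment = (others' best without OrbitCom) − (others' welfare with OrbitCom) = 3343 − 2811 = $532M.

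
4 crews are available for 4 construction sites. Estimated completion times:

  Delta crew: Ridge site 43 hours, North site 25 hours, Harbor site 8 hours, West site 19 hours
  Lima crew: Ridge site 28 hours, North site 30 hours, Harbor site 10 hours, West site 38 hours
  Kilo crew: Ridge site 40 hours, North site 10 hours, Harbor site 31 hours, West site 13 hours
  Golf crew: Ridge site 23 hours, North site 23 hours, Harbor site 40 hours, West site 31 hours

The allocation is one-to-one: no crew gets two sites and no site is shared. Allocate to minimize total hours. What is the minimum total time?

Minimum total: 62 hours

Optimal: Delta crew→West site (19 hours), Lima crew→Harbor site (10 hours), Kilo crew→North site (10 hours), Golf crew→Ridge site (23 hours) — total 19+10+10+23 = 62 hours.
Column-greedy (each site in turn goes to its cheapest remaining crew) gives 79 hours, worse by 17.
Swapping Golf crew↔Delta crew (Golf crew→West site 31 hours, Delta crew→Ridge site 43 hours) adds 32.
Every other assignment is strictly worse.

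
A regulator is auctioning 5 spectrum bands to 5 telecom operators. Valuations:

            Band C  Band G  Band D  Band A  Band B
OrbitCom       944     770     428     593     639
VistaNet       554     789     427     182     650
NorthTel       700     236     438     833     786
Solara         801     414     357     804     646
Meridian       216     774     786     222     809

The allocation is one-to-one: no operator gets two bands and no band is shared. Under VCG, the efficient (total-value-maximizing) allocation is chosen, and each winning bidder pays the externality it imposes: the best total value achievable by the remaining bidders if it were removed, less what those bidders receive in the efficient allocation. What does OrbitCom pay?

OrbitCom pays $67M.

Efficient allocation: OrbitCom→Band C ($944M), VistaNet→Band G ($789M), NorthTel→Band B ($786M), Solara→Band A ($804M), Meridian→Band D ($786M); total welfare W = $4109M.
OrbitCom receives Band C at value $944M, so the others get W − 944 = $3165M.
Without OrbitCom: best allocation of the remaining 4 bidders over all 5 bands is VistaNet→Band G ($789M), NorthTel→Band A ($833M), Solara→Band C ($801M), Meridian→Band B ($809M), total $3232M.
VCG payment = (others' best without OrbitCom) − (others' welfare with OrbitCom) = 3232 − 3165 = $67M.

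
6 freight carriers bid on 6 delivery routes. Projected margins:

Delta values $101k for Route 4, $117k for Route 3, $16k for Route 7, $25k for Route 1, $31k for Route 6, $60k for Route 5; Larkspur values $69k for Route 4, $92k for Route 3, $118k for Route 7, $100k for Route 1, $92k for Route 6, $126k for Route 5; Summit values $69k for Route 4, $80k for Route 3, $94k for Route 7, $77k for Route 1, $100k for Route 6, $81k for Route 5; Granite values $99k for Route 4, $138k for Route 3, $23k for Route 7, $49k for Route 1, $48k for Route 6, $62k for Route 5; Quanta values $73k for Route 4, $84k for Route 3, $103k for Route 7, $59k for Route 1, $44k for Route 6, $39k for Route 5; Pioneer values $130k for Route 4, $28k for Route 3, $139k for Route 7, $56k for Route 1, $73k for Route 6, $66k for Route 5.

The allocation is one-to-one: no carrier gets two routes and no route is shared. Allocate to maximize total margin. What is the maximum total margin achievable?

Maximum total: $663k

This is the linear assignment problem.
Optimal: Delta→Route 4 ($101k), Larkspur→Route 5 ($126k), Summit→Route 6 ($100k), Granite→Route 3 ($138k), Quanta→Route 1 ($59k), Pioneer→Route 7 ($139k) — total 101+126+100+138+59+139 = $663k.
Checked against all permutations: $663k is optimal.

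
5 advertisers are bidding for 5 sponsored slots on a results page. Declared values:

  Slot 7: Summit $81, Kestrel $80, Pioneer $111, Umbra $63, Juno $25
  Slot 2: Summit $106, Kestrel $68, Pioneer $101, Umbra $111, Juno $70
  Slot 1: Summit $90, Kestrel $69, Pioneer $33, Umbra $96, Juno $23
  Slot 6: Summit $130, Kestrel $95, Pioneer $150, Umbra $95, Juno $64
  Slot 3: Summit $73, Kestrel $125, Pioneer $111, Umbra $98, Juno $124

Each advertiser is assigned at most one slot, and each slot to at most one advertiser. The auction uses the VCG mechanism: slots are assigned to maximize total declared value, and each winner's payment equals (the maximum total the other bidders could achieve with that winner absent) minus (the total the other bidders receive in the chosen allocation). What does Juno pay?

Juno pays $45.

Efficient allocation: Summit→Slot 2 ($106), Kestrel→Slot 7 ($80), Pioneer→Slot 6 ($150), Umbra→Slot 1 ($96), Juno→Slot 3 ($124); total welfare W = $556.
Juno receives Slot 3 at value $124, so the others get W − 124 = $432.
Without Juno: best allocation of the remaining 4 bidders over all 5 slots is Summit→Slot 2 ($106), Kestrel→Slot 3 ($125), Pioneer→Slot 6 ($150), Umbra→Slot 1 ($96), total $477.
VCG payment = (others' best without Juno) − (others' welfare with Juno) = 477 − 432 = $45.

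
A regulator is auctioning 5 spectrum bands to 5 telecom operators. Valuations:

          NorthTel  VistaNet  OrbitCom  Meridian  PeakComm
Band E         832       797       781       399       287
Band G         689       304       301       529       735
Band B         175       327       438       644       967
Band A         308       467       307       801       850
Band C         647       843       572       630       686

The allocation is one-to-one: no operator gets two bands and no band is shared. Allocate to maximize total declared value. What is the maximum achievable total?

Max total: $4081M

Optimal: NorthTel→Band G ($689M), VistaNet→Band C ($843M), OrbitCom→Band E ($781M), Meridian→Band A ($801M), PeakComm→Band B ($967M) — total 689+843+781+801+967 = $4081M.
Column-greedy (each band in turn goes to its best remaining operator) gives $3250M, worse by 831.
Swapping OrbitCom↔NorthTel (OrbitCom→Band G $301M, NorthTel→Band E $832M) loses 337.
Every other assignment is strictly worse.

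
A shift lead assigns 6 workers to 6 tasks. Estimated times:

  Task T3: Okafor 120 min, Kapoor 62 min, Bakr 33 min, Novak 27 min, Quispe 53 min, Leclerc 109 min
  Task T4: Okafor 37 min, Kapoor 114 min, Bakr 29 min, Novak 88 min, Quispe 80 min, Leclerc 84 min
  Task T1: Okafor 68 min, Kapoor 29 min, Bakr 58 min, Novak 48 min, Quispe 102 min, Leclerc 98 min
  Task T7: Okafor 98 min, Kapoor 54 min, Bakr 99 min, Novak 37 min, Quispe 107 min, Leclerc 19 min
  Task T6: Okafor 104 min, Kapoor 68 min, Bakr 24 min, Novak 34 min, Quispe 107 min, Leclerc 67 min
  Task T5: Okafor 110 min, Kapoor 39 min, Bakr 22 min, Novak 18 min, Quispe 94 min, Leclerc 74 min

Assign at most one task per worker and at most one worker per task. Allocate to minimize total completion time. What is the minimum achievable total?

Min total: 180 min

This is the linear assignment problem.
Optimal: Okafor→Task T4 (37 min), Kapoor→Task T1 (29 min), Bakr→Task T6 (24 min), Novak→Task T5 (18 min), Quispe→Task T3 (53 min), Leclerc→Task T7 (19 min) — total 37+29+24+18+53+19 = 180 min.
Column-greedy (each task in turn goes to its cheapest remaining worker) gives 302 min, worse by 122.
No other one-to-one assignment undercuts 180 min.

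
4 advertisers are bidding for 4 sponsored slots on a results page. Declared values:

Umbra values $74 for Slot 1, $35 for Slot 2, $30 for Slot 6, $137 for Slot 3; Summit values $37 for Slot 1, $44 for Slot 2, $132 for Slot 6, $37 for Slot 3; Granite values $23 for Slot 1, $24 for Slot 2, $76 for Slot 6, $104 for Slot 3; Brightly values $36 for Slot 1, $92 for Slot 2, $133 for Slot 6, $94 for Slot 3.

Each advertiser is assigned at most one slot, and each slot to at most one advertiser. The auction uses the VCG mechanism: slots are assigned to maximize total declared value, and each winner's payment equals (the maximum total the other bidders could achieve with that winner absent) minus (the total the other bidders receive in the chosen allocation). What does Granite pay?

Granite pays $63.

Efficient allocation: Umbra→Slot 1 ($74), Summit→Slot 6 ($132), Granite→Slot 3 ($104), Brightly→Slot 2 ($92); total welfare W = $402.
Granite receives Slot 3 at value $104, so the others get W − 104 = $298.
Without Granite: best allocation of the remaining 3 bidders over all 4 slots is Umbra→Slot 3 ($137), Summit→Slot 6 ($132), Brightly→Slot 2 ($92), total $361.
VCG payment = (others' best without Granite) − (others' welfare with Granite) = 361 − 298 = $63.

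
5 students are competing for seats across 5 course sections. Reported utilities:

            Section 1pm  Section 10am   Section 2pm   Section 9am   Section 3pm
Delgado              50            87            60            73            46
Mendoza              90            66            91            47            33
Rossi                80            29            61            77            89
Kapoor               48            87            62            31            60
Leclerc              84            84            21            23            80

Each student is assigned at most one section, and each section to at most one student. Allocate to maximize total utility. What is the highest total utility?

Max total: 424 points

Optimal: Delgado→Section 9am (73 points), Mendoza→Section 2pm (91 points), Rossi→Section 3pm (89 points), Kapoor→Section 10am (87 points), Leclerc→Section 1pm (84 points) — total 73+91+89+87+84 = 424 points.
Max-entry greedy (repeatedly take the single best remaining cell) gives 382 points, worse by 42.
Next-best assignment: Delgado→Section 9am, Mendoza→Section 2pm, Rossi→Section 1pm, Kapoor→Section 10am, Leclerc→Section 3pm = 411 points.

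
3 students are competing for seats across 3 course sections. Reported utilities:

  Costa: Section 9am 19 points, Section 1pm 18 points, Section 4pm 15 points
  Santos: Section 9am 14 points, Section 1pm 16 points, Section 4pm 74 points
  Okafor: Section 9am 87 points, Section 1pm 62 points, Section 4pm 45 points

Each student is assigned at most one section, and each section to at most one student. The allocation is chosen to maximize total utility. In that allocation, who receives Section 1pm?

Treat this as an assignment problem: match each student to one section.
Optimal: Costa→Section 1pm (18 points), Santos→Section 4pm (74 points), Okafor→Section 9am (87 points) — total 18+74+87 = 179 points.
Row-greedy (each student in turn takes its best remaining section) gives 155 points, worse by 24.
Next-best assignment: Costa→Section 9am, Santos→Section 4pm, Okafor→Section 1pm = 155 points.
Swapping Costa↔Santos (Costa→Section 4pm 15 points, Santos→Section 1pm 16 points) loses 61.
Costa's own top section is Section 9am (19 points), but forcing Costa→Section 9am and reassigning the rest optimally gives only 155 points — worse by 24.

Costa receives Section 1pm.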